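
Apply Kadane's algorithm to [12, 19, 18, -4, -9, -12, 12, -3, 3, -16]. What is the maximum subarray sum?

Using Kadane's algorithm on [12, 19, 18, -4, -9, -12, 12, -3, 3, -16]:

Scanning through the array:
Position 1 (value 19): max_ending_here = 31, max_so_far = 31
Position 2 (value 18): max_ending_here = 49, max_so_far = 49
Position 3 (value -4): max_ending_here = 45, max_so_far = 49
Position 4 (value -9): max_ending_here = 36, max_so_far = 49
Position 5 (value -12): max_ending_here = 24, max_so_far = 49
Position 6 (value 12): max_ending_here = 36, max_so_far = 49
Position 7 (value -3): max_ending_here = 33, max_so_far = 49
Position 8 (value 3): max_ending_here = 36, max_so_far = 49
Position 9 (value -16): max_ending_here = 20, max_so_far = 49

Maximum subarray: [12, 19, 18]
Maximum sum: 49

The maximum subarray is [12, 19, 18] with sum 49. This subarray runs from index 0 to index 2.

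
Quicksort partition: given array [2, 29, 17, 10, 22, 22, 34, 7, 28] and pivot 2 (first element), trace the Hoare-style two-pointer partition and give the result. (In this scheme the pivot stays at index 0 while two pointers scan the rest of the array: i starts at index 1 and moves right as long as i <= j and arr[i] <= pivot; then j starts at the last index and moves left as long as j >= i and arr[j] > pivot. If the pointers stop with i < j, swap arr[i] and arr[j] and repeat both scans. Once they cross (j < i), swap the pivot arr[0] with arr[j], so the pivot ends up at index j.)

Hoare-style two-pointer partition with pivot = 2:

Initial array: [2, 29, 17, 10, 22, 22, 34, 7, 28]

Pointers start at i = 1, j = 8.
i ends at 1, j ends at 0: the pointers have crossed (j < i), so scanning stops.

j = 0, so swapping arr[0] with arr[j] leaves the pivot at position 0: [2, 29, 17, 10, 22, 22, 34, 7, 28]
Pivot position: 0

After partitioning with pivot 2, the array becomes [2, 29, 17, 10, 22, 22, 34, 7, 28]. The pivot is placed at index 0. All elements to the left of the pivot are <= 2, and all elements to the right are > 2.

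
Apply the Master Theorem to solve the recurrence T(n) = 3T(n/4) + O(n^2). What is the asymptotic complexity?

Master Theorem for T(n) = 3T(n/4) + O(n^2):

a = 3, b = 4, c = 2
log_b(a) = log_4(3) = 0.7925

Case 3: c = 2 > log_4(3) = 0.7925
T(n) = O(n^2) = O(n^2)

For T(n) = 3T(n/4) + O(n^2): log_4(3) = 0.7925. This is Case 3 of the Master Theorem (c > log_b(a), work dominated by root), giving O(n^2).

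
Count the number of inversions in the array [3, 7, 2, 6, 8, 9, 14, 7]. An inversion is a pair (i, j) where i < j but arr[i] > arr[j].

Finding inversions in [3, 7, 2, 6, 8, 9, 14, 7]:

(0, 2): arr[0]=3 > arr[2]=2
(1, 2): arr[1]=7 > arr[2]=2
(1, 3): arr[1]=7 > arr[3]=6
(4, 7): arr[4]=8 > arr[7]=7
(5, 7): arr[5]=9 > arr[7]=7
(6, 7): arr[6]=14 > arr[7]=7

Total inversions: 6

The array has 6 inversion(s): (0,2), (1,2), (1,3), (4,7), (5,7), (6,7). Each pair (i,j) satisfies i < j and arr[i] > arr[j].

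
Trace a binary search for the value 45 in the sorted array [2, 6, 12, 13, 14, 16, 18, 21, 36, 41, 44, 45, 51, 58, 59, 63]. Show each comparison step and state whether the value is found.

Binary search for 45 in [2, 6, 12, 13, 14, 16, 18, 21, 36, 41, 44, 45, 51, 58, 59, 63]:

lo=0, hi=15, mid=7, arr[mid]=21 -> 21 < 45, search right half
lo=8, hi=15, mid=11, arr[mid]=45 -> Found target at index 11!

Binary search finds 45 at index 11 after 2 comparisons. The search repeatedly halves the search space by comparing with the middle element.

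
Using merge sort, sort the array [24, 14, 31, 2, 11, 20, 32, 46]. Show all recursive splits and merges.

Merge sort trace:

Split: [24, 14, 31, 2, 11, 20, 32, 46] -> [24, 14, 31, 2] and [11, 20, 32, 46]
  Split: [24, 14, 31, 2] -> [24, 14] and [31, 2]
    Split: [24, 14] -> [24] and [14]
    Merge: [24] + [14] -> [14, 24]
    Split: [31, 2] -> [31] and [2]
    Merge: [31] + [2] -> [2, 31]
  Merge: [14, 24] + [2, 31] -> [2, 14, 24, 31]
  Split: [11, 20, 32, 46] -> [11, 20] and [32, 46]
    Split: [11, 20] -> [11] and [20]
    Merge: [11] + [20] -> [11, 20]
    Split: [32, 46] -> [32] and [46]
    Merge: [32] + [46] -> [32, 46]
  Merge: [11, 20] + [32, 46] -> [11, 20, 32, 46]
Merge: [2, 14, 24, 31] + [11, 20, 32, 46] -> [2, 11, 14, 20, 24, 31, 32, 46]

Final sorted array: [2, 11, 14, 20, 24, 31, 32, 46]

The merge sort proceeds by recursively splitting the array and merging sorted halves.
After all merges, the sorted array is [2, 11, 14, 20, 24, 31, 32, 46].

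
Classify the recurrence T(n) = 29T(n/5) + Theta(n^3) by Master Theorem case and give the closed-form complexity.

Master Theorem for T(n) = 29T(n/5) + O(n^3):

a = 29, b = 5, c = 3
log_b(a) = log_5(29) = 2.0922

Case 3: c = 3 > log_5(29) = 2.0922
T(n) = O(n^3) = O(n^3)

For T(n) = 29T(n/5) + O(n^3): log_5(29) = 2.0922. This is Case 3 of the Master Theorem (c > log_b(a), work dominated by root), giving O(n^3).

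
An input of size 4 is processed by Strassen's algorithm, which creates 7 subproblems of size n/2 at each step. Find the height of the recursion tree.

For divide and conquer with division factor 2:

Problem sizes at each level:
Level 0: 4
Level 1: 2
Level 2: 1

The root is level 0 and the size-1 base case is level 2 (the tree spans levels 0 through 2, i.e. 3 levels counting the root), so the depth is the number of divisions: log_2(4) = 2

The recursion tree depth is log_2(4) = 2. At each level, the problem size is divided by 2, so it takes 2 divisions to reduce to a base case of size 1. The algorithm makes 7 recursive calls at each level.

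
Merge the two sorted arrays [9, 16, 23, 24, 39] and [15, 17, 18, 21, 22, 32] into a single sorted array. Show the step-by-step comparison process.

Merging process:

Compare 9 vs 15: take 9 from left. Merged: [9]
Compare 16 vs 15: take 15 from right. Merged: [9, 15]
Compare 16 vs 17: take 16 from left. Merged: [9, 15, 16]
Compare 23 vs 17: take 17 from right. Merged: [9, 15, 16, 17]
Compare 23 vs 18: take 18 from right. Merged: [9, 15, 16, 17, 18]
Compare 23 vs 21: take 21 from right. Merged: [9, 15, 16, 17, 18, 21]
Compare 23 vs 22: take 22 from right. Merged: [9, 15, 16, 17, 18, 21, 22]
Compare 23 vs 32: take 23 from left. Merged: [9, 15, 16, 17, 18, 21, 22, 23]
Compare 24 vs 32: take 24 from left. Merged: [9, 15, 16, 17, 18, 21, 22, 23, 24]
Compare 39 vs 32: take 32 from right. Merged: [9, 15, 16, 17, 18, 21, 22, 23, 24, 32]
Append remaining from left: [39]. Merged: [9, 15, 16, 17, 18, 21, 22, 23, 24, 32, 39]

Final merged array: [9, 15, 16, 17, 18, 21, 22, 23, 24, 32, 39]
Total comparisons: 10

The merged array is [9, 15, 16, 17, 18, 21, 22, 23, 24, 32, 39], requiring 10 comparisons. The merge step runs in O(n) time where n is the total number of elements.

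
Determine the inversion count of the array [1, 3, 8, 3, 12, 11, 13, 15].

Finding inversions in [1, 3, 8, 3, 12, 11, 13, 15]:

(2, 3): arr[2]=8 > arr[3]=3
(4, 5): arr[4]=12 > arr[5]=11

Total inversions: 2

The array has 2 inversion(s): (2,3), (4,5). Each pair (i,j) satisfies i < j and arr[i] > arr[j].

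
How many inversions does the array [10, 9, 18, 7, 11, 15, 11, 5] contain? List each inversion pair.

Finding inversions in [10, 9, 18, 7, 11, 15, 11, 5]:

(0, 1): arr[0]=10 > arr[1]=9
(0, 3): arr[0]=10 > arr[3]=7
(0, 7): arr[0]=10 > arr[7]=5
(1, 3): arr[1]=9 > arr[3]=7
(1, 7): arr[1]=9 > arr[7]=5
(2, 3): arr[2]=18 > arr[3]=7
(2, 4): arr[2]=18 > arr[4]=11
(2, 5): arr[2]=18 > arr[5]=15
(2, 6): arr[2]=18 > arr[6]=11
(2, 7): arr[2]=18 > arr[7]=5
(3, 7): arr[3]=7 > arr[7]=5
(4, 7): arr[4]=11 > arr[7]=5
(5, 6): arr[5]=15 > arr[6]=11
(5, 7): arr[5]=15 > arr[7]=5
(6, 7): arr[6]=11 > arr[7]=5

Total inversions: 15

The array has 15 inversion(s): (0,1), (0,3), (0,7), (1,3), (1,7), (2,3), (2,4), (2,5), (2,6), (2,7), (3,7), (4,7), (5,6), (5,7), (6,7). Each pair (i,j) satisfies i < j and arr[i] > arr[j].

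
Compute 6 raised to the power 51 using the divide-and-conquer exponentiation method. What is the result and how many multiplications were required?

Computing 6^51 by squaring (build up from 6^1; each line after the first costs one multiplication):

6^1 = 6
6^2 = (6^1)^2 = 6^2 = 36
6^3 = 6 * 6^2 = 6 * 36 = 216
6^6 = (6^3)^2 = 216^2 = 46656
6^12 = (6^6)^2 = 46656^2 = 2176782336
6^24 = (6^12)^2 = 2176782336^2 = 4738381338321616896
6^25 = 6 * 6^24 = 6 * 4738381338321616896 = 28430288029929701376
6^50 = (6^25)^2 = 28430288029929701376^2 = 808281277464764060643139600456536293376
6^51 = 6 * 6^50 = 6 * 808281277464764060643139600456536293376 = 4849687664788584363858837602739217760256

Result: 4849687664788584363858837602739217760256
Multiplications needed: 8 (8 lines after 6^1)

6^51 = 4849687664788584363858837602739217760256. Using exponentiation by squaring, this requires 8 multiplications. The key idea: if the exponent is even, square the half-power; if odd, multiply by the base once.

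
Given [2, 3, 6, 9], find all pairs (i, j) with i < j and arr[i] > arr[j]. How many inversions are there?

Finding inversions in [2, 3, 6, 9]:


Total inversions: 0

The array has 0 inversions. It is already sorted.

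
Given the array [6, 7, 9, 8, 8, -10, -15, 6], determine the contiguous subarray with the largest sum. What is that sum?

Using Kadane's algorithm on [6, 7, 9, 8, 8, -10, -15, 6]:

Scanning through the array:
Position 1 (value 7): max_ending_here = 13, max_so_far = 13
Position 2 (value 9): max_ending_here = 22, max_so_far = 22
Position 3 (value 8): max_ending_here = 30, max_so_far = 30
Position 4 (value 8): max_ending_here = 38, max_so_far = 38
Position 5 (value -10): max_ending_here = 28, max_so_far = 38
Position 6 (value -15): max_ending_here = 13, max_so_far = 38
Position 7 (value 6): max_ending_here = 19, max_so_far = 38

Maximum subarray: [6, 7, 9, 8, 8]
Maximum sum: 38

The maximum subarray is [6, 7, 9, 8, 8] with sum 38. This subarray runs from index 0 to index 4.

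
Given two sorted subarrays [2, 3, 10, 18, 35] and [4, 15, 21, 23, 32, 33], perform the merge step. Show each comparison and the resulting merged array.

Merging process:

Compare 2 vs 4: take 2 from left. Merged: [2]
Compare 3 vs 4: take 3 from left. Merged: [2, 3]
Compare 10 vs 4: take 4 from right. Merged: [2, 3, 4]
Compare 10 vs 15: take 10 from left. Merged: [2, 3, 4, 10]
Compare 18 vs 15: take 15 from right. Merged: [2, 3, 4, 10, 15]
Compare 18 vs 21: take 18 from left. Merged: [2, 3, 4, 10, 15, 18]
Compare 35 vs 21: take 21 from right. Merged: [2, 3, 4, 10, 15, 18, 21]
Compare 35 vs 23: take 23 from right. Merged: [2, 3, 4, 10, 15, 18, 21, 23]
Compare 35 vs 32: take 32 from right. Merged: [2, 3, 4, 10, 15, 18, 21, 23, 32]
Compare 35 vs 33: take 33 from right. Merged: [2, 3, 4, 10, 15, 18, 21, 23, 32, 33]
Append remaining from left: [35]. Merged: [2, 3, 4, 10, 15, 18, 21, 23, 32, 33, 35]

Final merged array: [2, 3, 4, 10, 15, 18, 21, 23, 32, 33, 35]
Total comparisons: 10

The merged array is [2, 3, 4, 10, 15, 18, 21, 23, 32, 33, 35], requiring 10 comparisons. The merge step runs in O(n) time where n is the total number of elements.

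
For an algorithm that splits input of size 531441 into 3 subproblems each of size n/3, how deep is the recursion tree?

For divide and conquer with division factor 3:

Problem sizes at each level:
Level 0: 531441
Level 1: 177147
Level 2: 59049
Level 3: 19683
Level 4: 6561
Level 5: 2187
Level 6: 729
Level 7: 243
Level 8: 81
Level 9: 27
Level 10: 9
Level 11: 3
Level 12: 1

The root is level 0 and the size-1 base case is level 12 (the tree spans levels 0 through 12, i.e. 13 levels counting the root), so the depth is the number of divisions: log_3(531441) = 12

The recursion tree depth is log_3(531441) = 12. At each level, the problem size is divided by 3, so it takes 12 divisions to reduce to a base case of size 1. The algorithm makes 3 recursive calls at each level.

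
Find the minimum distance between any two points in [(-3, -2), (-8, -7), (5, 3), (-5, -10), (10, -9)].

Computing all pairwise distances among 5 points:

d((-3, -2), (-8, -7)) = 7.0711
d((-3, -2), (5, 3)) = 9.434
d((-3, -2), (-5, -10)) = 8.2462
d((-3, -2), (10, -9)) = 14.7648
d((-8, -7), (5, 3)) = 16.4012
d((-8, -7), (-5, -10)) = 4.2426 <-- minimum
d((-8, -7), (10, -9)) = 18.1108
d((5, 3), (-5, -10)) = 16.4012
d((5, 3), (10, -9)) = 13.0
d((-5, -10), (10, -9)) = 15.0333

Closest pair: (-8, -7) and (-5, -10) with distance 4.2426

The closest pair is (-8, -7) and (-5, -10) with Euclidean distance 4.2426. For 5 points, brute-force pairwise comparison is shown above. For large n, the divide-and-conquer algorithm (sort by x, recurse on halves, check the dividing strip) achieves O(n log n).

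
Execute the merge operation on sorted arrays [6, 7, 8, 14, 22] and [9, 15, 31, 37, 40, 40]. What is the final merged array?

Merging process:

Compare 6 vs 9: take 6 from left. Merged: [6]
Compare 7 vs 9: take 7 from left. Merged: [6, 7]
Compare 8 vs 9: take 8 from left. Merged: [6, 7, 8]
Compare 14 vs 9: take 9 from right. Merged: [6, 7, 8, 9]
Compare 14 vs 15: take 14 from left. Merged: [6, 7, 8, 9, 14]
Compare 22 vs 15: take 15 from right. Merged: [6, 7, 8, 9, 14, 15]
Compare 22 vs 31: take 22 from left. Merged: [6, 7, 8, 9, 14, 15, 22]
Append remaining from right: [31, 37, 40, 40]. Merged: [6, 7, 8, 9, 14, 15, 22, 31, 37, 40, 40]

Final merged array: [6, 7, 8, 9, 14, 15, 22, 31, 37, 40, 40]
Total comparisons: 7

The merged array is [6, 7, 8, 9, 14, 15, 22, 31, 37, 40, 40], requiring 7 comparisons. The merge step runs in O(n) time where n is the total number of elements.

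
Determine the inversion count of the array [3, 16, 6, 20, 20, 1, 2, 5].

Finding inversions in [3, 16, 6, 20, 20, 1, 2, 5]:

(0, 5): arr[0]=3 > arr[5]=1
(0, 6): arr[0]=3 > arr[6]=2
(1, 2): arr[1]=16 > arr[2]=6
(1, 5): arr[1]=16 > arr[5]=1
(1, 6): arr[1]=16 > arr[6]=2
(1, 7): arr[1]=16 > arr[7]=5
(2, 5): arr[2]=6 > arr[5]=1
(2, 6): arr[2]=6 > arr[6]=2
(2, 7): arr[2]=6 > arr[7]=5
(3, 5): arr[3]=20 > arr[5]=1
(3, 6): arr[3]=20 > arr[6]=2
(3, 7): arr[3]=20 > arr[7]=5
(4, 5): arr[4]=20 > arr[5]=1
(4, 6): arr[4]=20 > arr[6]=2
(4, 7): arr[4]=20 > arr[7]=5

Total inversions: 15

The array has 15 inversion(s): (0,5), (0,6), (1,2), (1,5), (1,6), (1,7), (2,5), (2,6), (2,7), (3,5), (3,6), (3,7), (4,5), (4,6), (4,7). Each pair (i,j) satisfies i < j and arr[i] > arr[j].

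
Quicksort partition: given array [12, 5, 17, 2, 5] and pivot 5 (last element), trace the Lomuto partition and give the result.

Lomuto partition with pivot = 5:

Initial array: [12, 5, 17, 2, 5]

arr[0]=12 > 5: no swap
arr[1]=5 <= 5: swap with position 0, array becomes [5, 12, 17, 2, 5]
arr[2]=17 > 5: no swap
arr[3]=2 <= 5: swap with position 1, array becomes [5, 2, 17, 12, 5]

Place pivot at position 2: [5, 2, 5, 12, 17]
Pivot position: 2

After partitioning with pivot 5, the array becomes [5, 2, 5, 12, 17]. The pivot is placed at index 2. All elements to the left of the pivot are <= 5, and all elements to the right are > 5.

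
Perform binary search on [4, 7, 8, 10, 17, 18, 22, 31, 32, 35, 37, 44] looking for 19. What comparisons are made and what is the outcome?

Binary search for 19 in [4, 7, 8, 10, 17, 18, 22, 31, 32, 35, 37, 44]:

lo=0, hi=11, mid=5, arr[mid]=18 -> 18 < 19, search right half
lo=6, hi=11, mid=8, arr[mid]=32 -> 32 > 19, search left half
lo=6, hi=7, mid=6, arr[mid]=22 -> 22 > 19, search left half
lo=6 > hi=5, target 19 not found

Binary search determines that 19 is not in the array after 3 comparisons. The search space was exhausted without finding the target.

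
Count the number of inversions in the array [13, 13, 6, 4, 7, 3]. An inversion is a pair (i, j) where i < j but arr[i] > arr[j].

Finding inversions in [13, 13, 6, 4, 7, 3]:

(0, 2): arr[0]=13 > arr[2]=6
(0, 3): arr[0]=13 > arr[3]=4
(0, 4): arr[0]=13 > arr[4]=7
(0, 5): arr[0]=13 > arr[5]=3
(1, 2): arr[1]=13 > arr[2]=6
(1, 3): arr[1]=13 > arr[3]=4
(1, 4): arr[1]=13 > arr[4]=7
(1, 5): arr[1]=13 > arr[5]=3
(2, 3): arr[2]=6 > arr[3]=4
(2, 5): arr[2]=6 > arr[5]=3
(3, 5): arr[3]=4 > arr[5]=3
(4, 5): arr[4]=7 > arr[5]=3

Total inversions: 12

The array has 12 inversion(s): (0,2), (0,3), (0,4), (0,5), (1,2), (1,3), (1,4), (1,5), (2,3), (2,5), (3,5), (4,5). Each pair (i,j) satisfies i < j and arr[i] > arr[j].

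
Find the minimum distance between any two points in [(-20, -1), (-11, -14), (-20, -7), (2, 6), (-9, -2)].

Computing all pairwise distances among 5 points:

d((-20, -1), (-11, -14)) = 15.8114
d((-20, -1), (-20, -7)) = 6.0 <-- minimum
d((-20, -1), (2, 6)) = 23.0868
d((-20, -1), (-9, -2)) = 11.0454
d((-11, -14), (-20, -7)) = 11.4018
d((-11, -14), (2, 6)) = 23.8537
d((-11, -14), (-9, -2)) = 12.1655
d((-20, -7), (2, 6)) = 25.5539
d((-20, -7), (-9, -2)) = 12.083
d((2, 6), (-9, -2)) = 13.6015

Closest pair: (-20, -1) and (-20, -7) with distance 6.0

The closest pair is (-20, -1) and (-20, -7) with Euclidean distance 6.0. For 5 points, brute-force pairwise comparison is shown above. For large n, the divide-and-conquer algorithm (sort by x, recurse on halves, check the dividing strip) achieves O(n log n).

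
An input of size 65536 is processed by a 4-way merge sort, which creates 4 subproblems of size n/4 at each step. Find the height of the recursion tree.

For divide and conquer with division factor 4:

Problem sizes at each level:
Level 0: 65536
Level 1: 16384
Level 2: 4096
Level 3: 1024
Level 4: 256
Level 5: 64
Level 6: 16
Level 7: 4
Level 8: 1

The root is level 0 and the size-1 base case is level 8 (the tree spans levels 0 through 8, i.e. 9 levels counting the root), so the depth is the number of divisions: log_4(65536) = 8

The recursion tree depth is log_4(65536) = 8. At each level, the problem size is divided by 4, so it takes 8 divisions to reduce to a base case of size 1. The algorithm makes 4 recursive calls at each level.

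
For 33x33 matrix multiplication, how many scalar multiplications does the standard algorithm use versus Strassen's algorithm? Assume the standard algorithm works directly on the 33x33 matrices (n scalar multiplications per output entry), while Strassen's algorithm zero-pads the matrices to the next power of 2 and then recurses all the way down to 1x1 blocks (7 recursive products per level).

Matrix multiplication for 33x33 matrices:

Strassen's algorithm requires power-of-2 dimensions. Pad 33x33 to 64x64 (next power of 2).

Standard algorithm: 33^3 = 35937 multiplications
Strassen's algorithm: 7^(log2(64)) = 7^6 = 117649 multiplications
Difference: 35937 - 117649 = -81712 (Strassen uses MORE here due to padding overhead — for small or just-over-power-of-2 n, padding can outweigh the per-level savings)

Standard: 35937 multiplications (33^3). Strassen: 117649 multiplications (7^6, after padding to 64x64). Strassen reduces 8 recursive multiplications to 7 at each level.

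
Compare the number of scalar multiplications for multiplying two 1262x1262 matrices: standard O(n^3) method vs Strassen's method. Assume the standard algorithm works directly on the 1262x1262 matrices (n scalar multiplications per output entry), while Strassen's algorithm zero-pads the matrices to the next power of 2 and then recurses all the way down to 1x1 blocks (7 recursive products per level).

Matrix multiplication for 1262x1262 matrices:

Strassen's algorithm requires power-of-2 dimensions. Pad 1262x1262 to 2048x2048 (next power of 2).

Standard algorithm: 1262^3 = 2009916728 multiplications
Strassen's algorithm: 7^(log2(2048)) = 7^11 = 1977326743 multiplications
Savings: 2009916728 - 1977326743 = 32589985 multiplications

Standard: 2009916728 multiplications (1262^3). Strassen: 1977326743 multiplications (7^11, after padding to 2048x2048). Strassen reduces 8 recursive multiplications to 7 at each level.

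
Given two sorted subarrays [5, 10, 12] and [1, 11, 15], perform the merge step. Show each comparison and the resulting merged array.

Merging process:

Compare 5 vs 1: take 1 from right. Merged: [1]
Compare 5 vs 11: take 5 from left. Merged: [1, 5]
Compare 10 vs 11: take 10 from left. Merged: [1, 5, 10]
Compare 12 vs 11: take 11 from right. Merged: [1, 5, 10, 11]
Compare 12 vs 15: take 12 from left. Merged: [1, 5, 10, 11, 12]
Append remaining from right: [15]. Merged: [1, 5, 10, 11, 12, 15]

Final merged array: [1, 5, 10, 11, 12, 15]
Total comparisons: 5

The merged array is [1, 5, 10, 11, 12, 15], requiring 5 comparisons. The merge step runs in O(n) time where n is the total number of elements.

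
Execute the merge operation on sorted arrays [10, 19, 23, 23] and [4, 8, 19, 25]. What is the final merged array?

Merging process:

Compare 10 vs 4: take 4 from right. Merged: [4]
Compare 10 vs 8: take 8 from right. Merged: [4, 8]
Compare 10 vs 19: take 10 from left. Merged: [4, 8, 10]
Compare 19 vs 19: take 19 from left. Merged: [4, 8, 10, 19]
Compare 23 vs 19: take 19 from right. Merged: [4, 8, 10, 19, 19]
Compare 23 vs 25: take 23 from left. Merged: [4, 8, 10, 19, 19, 23]
Compare 23 vs 25: take 23 from left. Merged: [4, 8, 10, 19, 19, 23, 23]
Append remaining from right: [25]. Merged: [4, 8, 10, 19, 19, 23, 23, 25]

Final merged array: [4, 8, 10, 19, 19, 23, 23, 25]
Total comparisons: 7

The merged array is [4, 8, 10, 19, 19, 23, 23, 25], requiring 7 comparisons. The merge step runs in O(n) time where n is the total number of elements.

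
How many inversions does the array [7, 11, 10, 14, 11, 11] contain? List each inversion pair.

Finding inversions in [7, 11, 10, 14, 11, 11]:

(1, 2): arr[1]=11 > arr[2]=10
(3, 4): arr[3]=14 > arr[4]=11
(3, 5): arr[3]=14 > arr[5]=11

Total inversions: 3

The array has 3 inversion(s): (1,2), (3,4), (3,5). Each pair (i,j) satisfies i < j and arr[i] > arr[j].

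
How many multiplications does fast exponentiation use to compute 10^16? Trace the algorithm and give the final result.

Computing 10^16 by squaring (build up from 10^1; each line after the first costs one multiplication):

10^1 = 10
10^2 = (10^1)^2 = 10^2 = 100
10^4 = (10^2)^2 = 100^2 = 10000
10^8 = (10^4)^2 = 10000^2 = 100000000
10^16 = (10^8)^2 = 100000000^2 = 10000000000000000

Result: 10000000000000000
Multiplications needed: 4 (4 lines after 10^1)

10^16 = 10000000000000000. Using exponentiation by squaring, this requires 4 multiplications. The key idea: if the exponent is even, square the half-power; if odd, multiply by the base once.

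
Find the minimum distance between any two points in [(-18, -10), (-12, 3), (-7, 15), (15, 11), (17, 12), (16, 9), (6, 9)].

Computing all pairwise distances among 7 points:

d((-18, -10), (-12, 3)) = 14.3178
d((-18, -10), (-7, 15)) = 27.313
d((-18, -10), (15, 11)) = 39.1152
d((-18, -10), (17, 12)) = 41.3401
d((-18, -10), (16, 9)) = 38.9487
d((-18, -10), (6, 9)) = 30.6105
d((-12, 3), (-7, 15)) = 13.0
d((-12, 3), (15, 11)) = 28.1603
d((-12, 3), (17, 12)) = 30.3645
d((-12, 3), (16, 9)) = 28.6356
d((-12, 3), (6, 9)) = 18.9737
d((-7, 15), (15, 11)) = 22.3607
d((-7, 15), (17, 12)) = 24.1868
d((-7, 15), (16, 9)) = 23.7697
d((-7, 15), (6, 9)) = 14.3178
d((15, 11), (17, 12)) = 2.2361 <-- minimum
d((15, 11), (16, 9)) = 2.2361 <-- minimum
d((15, 11), (6, 9)) = 9.2195
d((17, 12), (16, 9)) = 3.1623
d((17, 12), (6, 9)) = 11.4018
d((16, 9), (6, 9)) = 10.0

Minimum distance: 2.2361 (tie among 2 pairs: (15, 11) and (17, 12); (15, 11) and (16, 9))

The minimum Euclidean distance is 2.2361. There is a tie: 2 pairs achieve this minimum — (15, 11) and (17, 12); (15, 11) and (16, 9). Any of these is a valid closest pair. For 7 points, brute-force pairwise comparison is shown above. For large n, the divide-and-conquer algorithm (sort by x, recurse on halves, check the dividing strip) achieves O(n log n).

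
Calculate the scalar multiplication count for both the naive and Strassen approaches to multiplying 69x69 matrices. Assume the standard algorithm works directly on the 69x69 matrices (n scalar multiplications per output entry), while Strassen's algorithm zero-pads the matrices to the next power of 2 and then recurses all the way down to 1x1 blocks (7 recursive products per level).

Matrix multiplication for 69x69 matrices:

Strassen's algorithm requires power-of-2 dimensions. Pad 69x69 to 128x128 (next power of 2).

Standard algorithm: 69^3 = 328509 multiplications
Strassen's algorithm: 7^(log2(128)) = 7^7 = 823543 multiplications
Difference: 328509 - 823543 = -495034 (Strassen uses MORE here due to padding overhead — for small or just-over-power-of-2 n, padding can outweigh the per-level savings)

Standard: 328509 multiplications (69^3). Strassen: 823543 multiplications (7^7, after padding to 128x128). Strassen reduces 8 recursive multiplications to 7 at each level.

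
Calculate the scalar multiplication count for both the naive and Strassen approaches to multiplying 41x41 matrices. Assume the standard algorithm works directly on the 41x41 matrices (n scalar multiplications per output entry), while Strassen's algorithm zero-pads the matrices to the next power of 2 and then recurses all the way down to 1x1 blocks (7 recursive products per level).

Matrix multiplication for 41x41 matrices:

Strassen's algorithm requires power-of-2 dimensions. Pad 41x41 to 64x64 (next power of 2).

Standard algorithm: 41^3 = 68921 multiplications
Strassen's algorithm: 7^(log2(64)) = 7^6 = 117649 multiplications
Difference: 68921 - 117649 = -48728 (Strassen uses MORE here due to padding overhead — for small or just-over-power-of-2 n, padding can outweigh the per-level savings)

Standard: 68921 multiplications (41^3). Strassen: 117649 multiplications (7^6, after padding to 64x64). Strassen reduces 8 recursive multiplications to 7 at each level.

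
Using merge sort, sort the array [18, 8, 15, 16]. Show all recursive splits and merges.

Merge sort trace:

Split: [18, 8, 15, 16] -> [18, 8] and [15, 16]
  Split: [18, 8] -> [18] and [8]
  Merge: [18] + [8] -> [8, 18]
  Split: [15, 16] -> [15] and [16]
  Merge: [15] + [16] -> [15, 16]
Merge: [8, 18] + [15, 16] -> [8, 15, 16, 18]

Final sorted array: [8, 15, 16, 18]

The merge sort proceeds by recursively splitting the array and merging sorted halves.
After all merges, the sorted array is [8, 15, 16, 18].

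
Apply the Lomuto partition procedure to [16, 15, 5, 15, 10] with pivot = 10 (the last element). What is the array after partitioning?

Lomuto partition with pivot = 10:

Initial array: [16, 15, 5, 15, 10]

arr[0]=16 > 10: no swap
arr[1]=15 > 10: no swap
arr[2]=5 <= 10: swap with position 0, array becomes [5, 15, 16, 15, 10]
arr[3]=15 > 10: no swap

Place pivot at position 1: [5, 10, 16, 15, 15]
Pivot position: 1

After partitioning with pivot 10, the array becomes [5, 10, 16, 15, 15]. The pivot is placed at index 1. All elements to the left of the pivot are <= 10, and all elements to the right are > 10.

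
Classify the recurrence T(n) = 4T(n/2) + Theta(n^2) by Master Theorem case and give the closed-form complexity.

Master Theorem for T(n) = 4T(n/2) + O(n^2):

a = 4, b = 2, c = 2
log_b(a) = log_2(4) = 2.0000

Case 2: c = 2 = log_2(4) = 2.0000
T(n) = O(n^2 log n) = O(n^2 log n)

For T(n) = 4T(n/2) + O(n^2): log_2(4) = 2.0000. This is Case 2 of the Master Theorem (c = log_b(a), equal work at all levels), giving O(n^2 log n).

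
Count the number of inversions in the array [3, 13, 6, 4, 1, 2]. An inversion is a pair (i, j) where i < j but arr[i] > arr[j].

Finding inversions in [3, 13, 6, 4, 1, 2]:

(0, 4): arr[0]=3 > arr[4]=1
(0, 5): arr[0]=3 > arr[5]=2
(1, 2): arr[1]=13 > arr[2]=6
(1, 3): arr[1]=13 > arr[3]=4
(1, 4): arr[1]=13 > arr[4]=1
(1, 5): arr[1]=13 > arr[5]=2
(2, 3): arr[2]=6 > arr[3]=4
(2, 4): arr[2]=6 > arr[4]=1
(2, 5): arr[2]=6 > arr[5]=2
(3, 4): arr[3]=4 > arr[4]=1
(3, 5): arr[3]=4 > arr[5]=2

Total inversions: 11

The array has 11 inversion(s): (0,4), (0,5), (1,2), (1,3), (1,4), (1,5), (2,3), (2,4), (2,5), (3,4), (3,5). Each pair (i,j) satisfies i < j and arr[i] > arr[j].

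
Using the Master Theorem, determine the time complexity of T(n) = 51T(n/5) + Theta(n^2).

Master Theorem for T(n) = 51T(n/5) + O(n^2):

a = 51, b = 5, c = 2
log_b(a) = log_5(51) = 2.4430

Case 1: c = 2 < log_5(51) = 2.4430
T(n) = O(n^(log_5 51))

For T(n) = 51T(n/5) + O(n^2): log_5(51) = 2.4430. This is Case 1 of the Master Theorem (c < log_b(a), work dominated by leaves), giving O(n^(log_5 51)).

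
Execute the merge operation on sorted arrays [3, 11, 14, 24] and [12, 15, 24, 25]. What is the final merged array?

Merging process:

Compare 3 vs 12: take 3 from left. Merged: [3]
Compare 11 vs 12: take 11 from left. Merged: [3, 11]
Compare 14 vs 12: take 12 from right. Merged: [3, 11, 12]
Compare 14 vs 15: take 14 from left. Merged: [3, 11, 12, 14]
Compare 24 vs 15: take 15 from right. Merged: [3, 11, 12, 14, 15]
Compare 24 vs 24: take 24 from left. Merged: [3, 11, 12, 14, 15, 24]
Append remaining from right: [24, 25]. Merged: [3, 11, 12, 14, 15, 24, 24, 25]

Final merged array: [3, 11, 12, 14, 15, 24, 24, 25]
Total comparisons: 6

The merged array is [3, 11, 12, 14, 15, 24, 24, 25], requiring 6 comparisons. The merge step runs in O(n) time where n is the total number of elements.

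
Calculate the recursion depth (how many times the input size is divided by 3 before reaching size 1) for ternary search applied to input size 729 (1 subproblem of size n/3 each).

For divide and conquer with division factor 3:

Problem sizes at each level:
Level 0: 729
Level 1: 243
Level 2: 81
Level 3: 27
Level 4: 9
Level 5: 3
Level 6: 1

The root is level 0 and the size-1 base case is level 6 (the tree spans levels 0 through 6, i.e. 7 levels counting the root), so the depth is the number of divisions: log_3(729) = 6

The recursion tree depth is log_3(729) = 6. At each level, the problem size is divided by 3, so it takes 6 divisions to reduce to a base case of size 1. The algorithm makes 1 recursive call at each level.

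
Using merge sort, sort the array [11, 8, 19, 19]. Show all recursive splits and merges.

Merge sort trace:

Split: [11, 8, 19, 19] -> [11, 8] and [19, 19]
  Split: [11, 8] -> [11] and [8]
  Merge: [11] + [8] -> [8, 11]
  Split: [19, 19] -> [19] and [19]
  Merge: [19] + [19] -> [19, 19]
Merge: [8, 11] + [19, 19] -> [8, 11, 19, 19]

Final sorted array: [8, 11, 19, 19]

The merge sort proceeds by recursively splitting the array and merging sorted halves.
After all merges, the sorted array is [8, 11, 19, 19].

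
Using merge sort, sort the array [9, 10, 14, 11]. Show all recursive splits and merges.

Merge sort trace:

Split: [9, 10, 14, 11] -> [9, 10] and [14, 11]
  Split: [9, 10] -> [9] and [10]
  Merge: [9] + [10] -> [9, 10]
  Split: [14, 11] -> [14] and [11]
  Merge: [14] + [11] -> [11, 14]
Merge: [9, 10] + [11, 14] -> [9, 10, 11, 14]

Final sorted array: [9, 10, 11, 14]

The merge sort proceeds by recursively splitting the array and merging sorted halves.
After all merges, the sorted array is [9, 10, 11, 14].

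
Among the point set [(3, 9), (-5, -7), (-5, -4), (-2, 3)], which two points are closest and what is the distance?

Computing all pairwise distances among 4 points:

d((3, 9), (-5, -7)) = 17.8885
d((3, 9), (-5, -4)) = 15.2643
d((3, 9), (-2, 3)) = 7.8102
d((-5, -7), (-5, -4)) = 3.0 <-- minimum
d((-5, -7), (-2, 3)) = 10.4403
d((-5, -4), (-2, 3)) = 7.6158

Closest pair: (-5, -7) and (-5, -4) with distance 3.0

The closest pair is (-5, -7) and (-5, -4) with Euclidean distance 3.0. For 4 points, brute-force pairwise comparison is shown above. For large n, the divide-and-conquer algorithm (sort by x, recurse on halves, check the dividing strip) achieves O(n log n).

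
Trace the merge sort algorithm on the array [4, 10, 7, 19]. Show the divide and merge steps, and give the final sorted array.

Merge sort trace:

Split: [4, 10, 7, 19] -> [4, 10] and [7, 19]
  Split: [4, 10] -> [4] and [10]
  Merge: [4] + [10] -> [4, 10]
  Split: [7, 19] -> [7] and [19]
  Merge: [7] + [19] -> [7, 19]
Merge: [4, 10] + [7, 19] -> [4, 7, 10, 19]

Final sorted array: [4, 7, 10, 19]

The merge sort proceeds by recursively splitting the array and merging sorted halves.
After all merges, the sorted array is [4, 7, 10, 19].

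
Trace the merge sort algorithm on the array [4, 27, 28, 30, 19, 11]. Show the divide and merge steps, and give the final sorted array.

Merge sort trace:

Split: [4, 27, 28, 30, 19, 11] -> [4, 27, 28] and [30, 19, 11]
  Split: [4, 27, 28] -> [4] and [27, 28]
    Split: [27, 28] -> [27] and [28]
    Merge: [27] + [28] -> [27, 28]
  Merge: [4] + [27, 28] -> [4, 27, 28]
  Split: [30, 19, 11] -> [30] and [19, 11]
    Split: [19, 11] -> [19] and [11]
    Merge: [19] + [11] -> [11, 19]
  Merge: [30] + [11, 19] -> [11, 19, 30]
Merge: [4, 27, 28] + [11, 19, 30] -> [4, 11, 19, 27, 28, 30]

Final sorted array: [4, 11, 19, 27, 28, 30]

The merge sort proceeds by recursively splitting the array and merging sorted halves.
After all merges, the sorted array is [4, 11, 19, 27, 28, 30].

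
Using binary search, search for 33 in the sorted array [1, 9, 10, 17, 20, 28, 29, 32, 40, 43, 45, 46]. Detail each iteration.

Binary search for 33 in [1, 9, 10, 17, 20, 28, 29, 32, 40, 43, 45, 46]:

lo=0, hi=11, mid=5, arr[mid]=28 -> 28 < 33, search right half
lo=6, hi=11, mid=8, arr[mid]=40 -> 40 > 33, search left half
lo=6, hi=7, mid=6, arr[mid]=29 -> 29 < 33, search right half
lo=7, hi=7, mid=7, arr[mid]=32 -> 32 < 33, search right half
lo=8 > hi=7, target 33 not found

Binary search determines that 33 is not in the array after 4 comparisons. The search space was exhausted without finding the target.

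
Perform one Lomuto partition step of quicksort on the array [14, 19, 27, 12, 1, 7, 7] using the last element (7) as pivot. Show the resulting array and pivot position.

Lomuto partition with pivot = 7:

Initial array: [14, 19, 27, 12, 1, 7, 7]

arr[0]=14 > 7: no swap
arr[1]=19 > 7: no swap
arr[2]=27 > 7: no swap
arr[3]=12 > 7: no swap
arr[4]=1 <= 7: swap with position 0, array becomes [1, 19, 27, 12, 14, 7, 7]
arr[5]=7 <= 7: swap with position 1, array becomes [1, 7, 27, 12, 14, 19, 7]

Place pivot at position 2: [1, 7, 7, 12, 14, 19, 27]
Pivot position: 2

After partitioning with pivot 7, the array becomes [1, 7, 7, 12, 14, 19, 27]. The pivot is placed at index 2. All elements to the left of the pivot are <= 7, and all elements to the right are > 7.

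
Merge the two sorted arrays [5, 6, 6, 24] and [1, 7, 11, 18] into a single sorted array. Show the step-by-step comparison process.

Merging process:

Compare 5 vs 1: take 1 from right. Merged: [1]
Compare 5 vs 7: take 5 from left. Merged: [1, 5]
Compare 6 vs 7: take 6 from left. Merged: [1, 5, 6]
Compare 6 vs 7: take 6 from left. Merged: [1, 5, 6, 6]
Compare 24 vs 7: take 7 from right. Merged: [1, 5, 6, 6, 7]
Compare 24 vs 11: take 11 from right. Merged: [1, 5, 6, 6, 7, 11]
Compare 24 vs 18: take 18 from right. Merged: [1, 5, 6, 6, 7, 11, 18]
Append remaining from left: [24]. Merged: [1, 5, 6, 6, 7, 11, 18, 24]

Final merged array: [1, 5, 6, 6, 7, 11, 18, 24]
Total comparisons: 7

The merged array is [1, 5, 6, 6, 7, 11, 18, 24], requiring 7 comparisons. The merge step runs in O(n) time where n is the total number of elements.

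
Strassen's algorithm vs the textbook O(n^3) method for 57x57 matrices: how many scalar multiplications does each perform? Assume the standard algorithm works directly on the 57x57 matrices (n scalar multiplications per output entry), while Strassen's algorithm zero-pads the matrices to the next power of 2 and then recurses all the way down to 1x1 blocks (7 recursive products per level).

Matrix multiplication for 57x57 matrices:

Strassen's algorithm requires power-of-2 dimensions. Pad 57x57 to 64x64 (next power of 2).

Standard algorithm: 57^3 = 185193 multiplications
Strassen's algorithm: 7^(log2(64)) = 7^6 = 117649 multiplications
Savings: 185193 - 117649 = 67544 multiplications

Standard: 185193 multiplications (57^3). Strassen: 117649 multiplications (7^6, after padding to 64x64). Strassen reduces 8 recursive multiplications to 7 at each level.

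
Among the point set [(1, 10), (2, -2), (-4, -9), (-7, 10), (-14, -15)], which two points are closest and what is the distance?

Computing all pairwise distances among 5 points:

d((1, 10), (2, -2)) = 12.0416
d((1, 10), (-4, -9)) = 19.6469
d((1, 10), (-7, 10)) = 8.0 <-- minimum
d((1, 10), (-14, -15)) = 29.1548
d((2, -2), (-4, -9)) = 9.2195
d((2, -2), (-7, 10)) = 15.0
d((2, -2), (-14, -15)) = 20.6155
d((-4, -9), (-7, 10)) = 19.2354
d((-4, -9), (-14, -15)) = 11.6619
d((-7, 10), (-14, -15)) = 25.9615

Closest pair: (1, 10) and (-7, 10) with distance 8.0

The closest pair is (1, 10) and (-7, 10) with Euclidean distance 8.0. For 5 points, brute-force pairwise comparison is shown above. For large n, the divide-and-conquer algorithm (sort by x, recurse on halves, check the dividing strip) achieves O(n log n).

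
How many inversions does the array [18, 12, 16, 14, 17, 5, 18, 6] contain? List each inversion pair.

Finding inversions in [18, 12, 16, 14, 17, 5, 18, 6]:

(0, 1): arr[0]=18 > arr[1]=12
(0, 2): arr[0]=18 > arr[2]=16
(0, 3): arr[0]=18 > arr[3]=14
(0, 4): arr[0]=18 > arr[4]=17
(0, 5): arr[0]=18 > arr[5]=5
(0, 7): arr[0]=18 > arr[7]=6
(1, 5): arr[1]=12 > arr[5]=5
(1, 7): arr[1]=12 > arr[7]=6
(2, 3): arr[2]=16 > arr[3]=14
(2, 5): arr[2]=16 > arr[5]=5
(2, 7): arr[2]=16 > arr[7]=6
(3, 5): arr[3]=14 > arr[5]=5
(3, 7): arr[3]=14 > arr[7]=6
(4, 5): arr[4]=17 > arr[5]=5
(4, 7): arr[4]=17 > arr[7]=6
(6, 7): arr[6]=18 > arr[7]=6

Total inversions: 16

The array has 16 inversion(s): (0,1), (0,2), (0,3), (0,4), (0,5), (0,7), (1,5), (1,7), (2,3), (2,5), (2,7), (3,5), (3,7), (4,5), (4,7), (6,7). Each pair (i,j) satisfies i < j and arr[i] > arr[j].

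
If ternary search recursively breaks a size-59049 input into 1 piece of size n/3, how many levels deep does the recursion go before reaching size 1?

For divide and conquer with division factor 3:

Problem sizes at each level:
Level 0: 59049
Level 1: 19683
Level 2: 6561
Level 3: 2187
Level 4: 729
Level 5: 243
Level 6: 81
Level 7: 27
Level 8: 9
Level 9: 3
Level 10: 1

The root is level 0 and the size-1 base case is level 10 (the tree spans levels 0 through 10, i.e. 11 levels counting the root), so the depth is the number of divisions: log_3(59049) = 10

The recursion tree depth is log_3(59049) = 10. At each level, the problem size is divided by 3, so it takes 10 divisions to reduce to a base case of size 1. The algorithm makes 1 recursive call at each level.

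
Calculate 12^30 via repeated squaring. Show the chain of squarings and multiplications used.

Computing 12^30 by squaring (build up from 12^1; each line after the first costs one multiplication):

12^1 = 12
12^2 = (12^1)^2 = 12^2 = 144
12^3 = 12 * 12^2 = 12 * 144 = 1728
12^6 = (12^3)^2 = 1728^2 = 2985984
12^7 = 12 * 12^6 = 12 * 2985984 = 35831808
12^14 = (12^7)^2 = 35831808^2 = 1283918464548864
12^15 = 12 * 12^14 = 12 * 1283918464548864 = 15407021574586368
12^30 = (12^15)^2 = 15407021574586368^2 = 237376313799769806328950291431424

Result: 237376313799769806328950291431424
Multiplications needed: 7 (7 lines after 12^1)

12^30 = 237376313799769806328950291431424. Using exponentiation by squaring, this requires 7 multiplications. The key idea: if the exponent is even, square the half-power; if odd, multiply by the base once.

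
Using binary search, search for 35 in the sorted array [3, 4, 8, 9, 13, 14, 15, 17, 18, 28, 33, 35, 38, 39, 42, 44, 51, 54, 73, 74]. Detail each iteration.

Binary search for 35 in [3, 4, 8, 9, 13, 14, 15, 17, 18, 28, 33, 35, 38, 39, 42, 44, 51, 54, 73, 74]:

lo=0, hi=19, mid=9, arr[mid]=28 -> 28 < 35, search right half
lo=10, hi=19, mid=14, arr[mid]=42 -> 42 > 35, search left half
lo=10, hi=13, mid=11, arr[mid]=35 -> Found target at index 11!

Binary search finds 35 at index 11 after 3 comparisons. The search repeatedly halves the search space by comparing with the middle element.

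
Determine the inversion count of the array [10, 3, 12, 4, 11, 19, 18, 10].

Finding inversions in [10, 3, 12, 4, 11, 19, 18, 10]:

(0, 1): arr[0]=10 > arr[1]=3
(0, 3): arr[0]=10 > arr[3]=4
(2, 3): arr[2]=12 > arr[3]=4
(2, 4): arr[2]=12 > arr[4]=11
(2, 7): arr[2]=12 > arr[7]=10
(4, 7): arr[4]=11 > arr[7]=10
(5, 6): arr[5]=19 > arr[6]=18
(5, 7): arr[5]=19 > arr[7]=10
(6, 7): arr[6]=18 > arr[7]=10

Total inversions: 9

The array has 9 inversion(s): (0,1), (0,3), (2,3), (2,4), (2,7), (4,7), (5,6), (5,7), (6,7). Each pair (i,j) satisfies i < j and arr[i] > arr[j].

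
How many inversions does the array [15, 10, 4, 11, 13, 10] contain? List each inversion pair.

Finding inversions in [15, 10, 4, 11, 13, 10]:

(0, 1): arr[0]=15 > arr[1]=10
(0, 2): arr[0]=15 > arr[2]=4
(0, 3): arr[0]=15 > arr[3]=11
(0, 4): arr[0]=15 > arr[4]=13
(0, 5): arr[0]=15 > arr[5]=10
(1, 2): arr[1]=10 > arr[2]=4
(3, 5): arr[3]=11 > arr[5]=10
(4, 5): arr[4]=13 > arr[5]=10

Total inversions: 8

The array has 8 inversion(s): (0,1), (0,2), (0,3), (0,4), (0,5), (1,2), (3,5), (4,5). Each pair (i,j) satisfies i < j and arr[i] > arr[j].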